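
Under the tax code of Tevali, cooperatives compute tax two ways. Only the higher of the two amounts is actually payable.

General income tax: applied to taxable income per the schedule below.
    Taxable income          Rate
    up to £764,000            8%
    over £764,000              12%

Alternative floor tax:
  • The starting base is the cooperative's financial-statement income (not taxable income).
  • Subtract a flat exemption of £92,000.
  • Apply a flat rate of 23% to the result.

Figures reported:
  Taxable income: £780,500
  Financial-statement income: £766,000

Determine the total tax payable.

£155,020

General income tax:
  £764,000 × 8% = £61,120
  £16,500 × 12% = £1,980
  → £63,100

Alternative floor tax:
  Base (financial-statement income): £766,000
  Less exemption £92,000 → base £674,000
  £674,000 × 23% = £155,020

£155,020 > £63,100, so the alternative floor tax is the binding amount.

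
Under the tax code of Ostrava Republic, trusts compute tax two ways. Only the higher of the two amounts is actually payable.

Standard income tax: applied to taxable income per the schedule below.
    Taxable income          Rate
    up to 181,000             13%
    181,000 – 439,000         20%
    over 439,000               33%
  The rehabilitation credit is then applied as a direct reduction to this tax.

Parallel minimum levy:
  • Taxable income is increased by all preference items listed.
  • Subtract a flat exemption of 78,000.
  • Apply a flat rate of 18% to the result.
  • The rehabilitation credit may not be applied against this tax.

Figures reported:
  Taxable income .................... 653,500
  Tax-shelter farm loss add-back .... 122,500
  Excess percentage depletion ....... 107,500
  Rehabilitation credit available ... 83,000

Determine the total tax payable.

Standard income tax:
  181,000 × 13% = 23,530
  258,000 × 20% = 51,600
  214,500 × 33% = 70,785
  → 145,915
  Less rehabilitation credit 83,000 → 62,915

Parallel minimum levy:
  Adjusted income: 653,500 + 122,500 + 107,500 = 883,500
  Less exemption 78,000 → base 805,500
  805,500 × 18% = 144,990

144,990 > 62,915, so the parallel minimum levy is the binding amount.

144,990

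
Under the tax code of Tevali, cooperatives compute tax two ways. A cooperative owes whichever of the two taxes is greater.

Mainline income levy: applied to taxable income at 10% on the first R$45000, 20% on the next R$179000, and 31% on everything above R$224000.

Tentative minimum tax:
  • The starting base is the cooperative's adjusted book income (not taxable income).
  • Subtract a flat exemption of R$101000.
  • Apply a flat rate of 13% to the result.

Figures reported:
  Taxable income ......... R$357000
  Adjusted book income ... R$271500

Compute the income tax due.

R$81530

Mainline income levy:
  R$45000 × 10% = R$4500
  R$179000 × 20% = R$35800
  R$133000 × 31% = R$41230
  → R$81530

Tentative minimum tax:
  Base (adjusted book income): R$271500
  Less exemption R$101000 → base R$170500
  R$170500 × 13% = R$22165

R$81530 > R$22165, so the mainline income levy governs.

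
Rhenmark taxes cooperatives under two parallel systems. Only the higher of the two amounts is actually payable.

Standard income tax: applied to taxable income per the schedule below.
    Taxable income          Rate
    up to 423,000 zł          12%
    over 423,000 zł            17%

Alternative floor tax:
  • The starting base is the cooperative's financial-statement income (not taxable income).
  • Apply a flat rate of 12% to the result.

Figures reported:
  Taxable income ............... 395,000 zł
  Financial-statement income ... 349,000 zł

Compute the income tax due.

Standard income tax:
  395,000 zł × 12% = 47,400 zł

Alternative floor tax:
  Base (financial-statement income): 349,000 zł
  349,000 zł × 12% = 41,880 zł

47,400 zł > 41,880 zł, so the standard income tax governs.

47,400 zł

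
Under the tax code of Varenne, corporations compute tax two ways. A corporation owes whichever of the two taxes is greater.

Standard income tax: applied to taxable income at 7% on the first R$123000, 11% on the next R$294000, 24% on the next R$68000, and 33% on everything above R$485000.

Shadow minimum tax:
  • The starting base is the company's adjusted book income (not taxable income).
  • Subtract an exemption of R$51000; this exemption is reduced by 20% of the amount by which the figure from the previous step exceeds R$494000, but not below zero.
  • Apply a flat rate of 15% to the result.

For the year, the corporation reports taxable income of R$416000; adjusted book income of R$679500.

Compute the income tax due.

R$99840

Shadow minimum tax:
  Base (adjusted book income): R$679500
  Exemption: R$51000 − 20% × (R$679500 − R$494000) = R$51000 − R$37100 = R$13900
  Base: R$679500 − R$13900 = R$665600
  R$665600 × 15% = R$99840

Standard income tax:
  R$123000 × 7% = R$8610
  R$293000 × 11% = R$32230
  → R$40840

R$99840 > R$40840, so the shadow minimum tax is the binding amount.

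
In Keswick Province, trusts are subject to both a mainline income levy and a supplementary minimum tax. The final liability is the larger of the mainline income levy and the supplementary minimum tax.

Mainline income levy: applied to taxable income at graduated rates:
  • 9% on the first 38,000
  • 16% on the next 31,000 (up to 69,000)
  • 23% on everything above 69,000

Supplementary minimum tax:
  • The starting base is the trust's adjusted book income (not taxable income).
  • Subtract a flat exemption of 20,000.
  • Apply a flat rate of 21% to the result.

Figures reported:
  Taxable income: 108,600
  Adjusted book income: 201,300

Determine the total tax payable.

38,073

Mainline income levy:
  38,000 × 9% = 3,420
  31,000 × 16% = 4,960
  39,600 × 23% = 9,108
  → 17,488

Supplementary minimum tax:
  Base (adjusted book income): 201,300
  Less exemption 20,000 → base 181,300
  181,300 × 21% = 38,073

38,073 > 17,488, so the supplementary minimum tax is the binding amount.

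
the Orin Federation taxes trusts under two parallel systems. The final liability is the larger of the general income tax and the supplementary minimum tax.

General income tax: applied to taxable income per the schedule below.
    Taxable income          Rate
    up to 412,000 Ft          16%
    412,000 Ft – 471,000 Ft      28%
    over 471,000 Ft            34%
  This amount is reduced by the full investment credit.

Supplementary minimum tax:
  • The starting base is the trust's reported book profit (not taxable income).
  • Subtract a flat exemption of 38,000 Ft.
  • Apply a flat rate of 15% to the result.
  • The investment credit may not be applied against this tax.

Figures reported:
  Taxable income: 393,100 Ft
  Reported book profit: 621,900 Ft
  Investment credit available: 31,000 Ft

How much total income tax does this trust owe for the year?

87,585 Ft

General income tax:
  393,100 Ft × 16% = 62,896 Ft
  Less investment credit 31,000 Ft → 31,896 Ft

Supplementary minimum tax:
  Base (reported book profit): 621,900 Ft
  Less exemption 38,000 Ft → base 583,900 Ft
  583,900 Ft × 15% = 87,585 Ft

87,585 Ft > 31,896 Ft, so the supplementary minimum tax is the binding amount.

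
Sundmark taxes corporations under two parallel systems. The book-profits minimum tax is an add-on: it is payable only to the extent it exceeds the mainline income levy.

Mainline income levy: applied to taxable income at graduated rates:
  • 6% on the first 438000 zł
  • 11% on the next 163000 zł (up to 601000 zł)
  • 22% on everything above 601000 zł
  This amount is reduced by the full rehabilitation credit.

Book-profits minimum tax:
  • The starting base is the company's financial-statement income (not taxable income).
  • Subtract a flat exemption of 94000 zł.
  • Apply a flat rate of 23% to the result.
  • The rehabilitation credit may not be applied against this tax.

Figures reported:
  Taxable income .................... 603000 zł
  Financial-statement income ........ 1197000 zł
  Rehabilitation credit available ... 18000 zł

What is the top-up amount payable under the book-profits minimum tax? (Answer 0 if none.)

Book-profits minimum tax:
  Base (financial-statement income): 1197000 zł
  Less exemption 94000 zł → base 1103000 zł
  1103000 zł × 23% = 253690 zł

Mainline income levy:
  438000 zł × 6% = 26280 zł
  163000 zł × 11% = 17930 zł
  2000 zł × 22% = 440 zł
  → 44650 zł
  Less rehabilitation credit 18000 zł → 26650 zł

Excess of book-profits minimum tax over mainline income levy: 253690 zł − 26650 zł = 227040 zł.

227040 zł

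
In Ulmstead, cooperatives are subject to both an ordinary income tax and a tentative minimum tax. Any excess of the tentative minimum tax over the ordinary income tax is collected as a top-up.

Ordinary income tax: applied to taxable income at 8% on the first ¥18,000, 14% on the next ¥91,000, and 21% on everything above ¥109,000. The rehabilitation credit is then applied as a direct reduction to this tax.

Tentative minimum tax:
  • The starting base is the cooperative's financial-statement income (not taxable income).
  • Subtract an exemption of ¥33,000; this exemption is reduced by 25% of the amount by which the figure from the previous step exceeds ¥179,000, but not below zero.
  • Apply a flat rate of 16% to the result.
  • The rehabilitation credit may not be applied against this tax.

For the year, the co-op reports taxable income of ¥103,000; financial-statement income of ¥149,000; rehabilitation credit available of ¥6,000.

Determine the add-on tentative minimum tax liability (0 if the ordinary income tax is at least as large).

Ordinary income tax:
  ¥18,000 × 8% = ¥1,440
  ¥85,000 × 14% = ¥11,900
  → ¥13,340
  Less rehabilitation credit ¥6,000 → ¥7,340

Tentative minimum tax:
  Base (financial-statement income): ¥149,000
  Exemption: ¥149,000 ≤ ¥179,000, so full ¥33,000 applies
  Base: ¥149,000 − ¥33,000 = ¥116,000
  ¥116,000 × 16% = ¥18,560

Excess of tentative minimum tax over ordinary income tax: ¥18,560 − ¥7,340 = ¥11,220.

¥11,220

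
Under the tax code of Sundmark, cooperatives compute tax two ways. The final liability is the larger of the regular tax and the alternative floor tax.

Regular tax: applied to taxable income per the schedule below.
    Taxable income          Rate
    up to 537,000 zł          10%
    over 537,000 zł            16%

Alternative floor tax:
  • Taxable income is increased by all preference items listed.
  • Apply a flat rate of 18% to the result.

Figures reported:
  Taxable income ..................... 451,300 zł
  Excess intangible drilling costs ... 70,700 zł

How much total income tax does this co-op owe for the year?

Alternative floor tax:
  Adjusted income: 451,300 zł + 70,700 zł = 522,000 zł
  522,000 zł × 18% = 93,960 zł

Regular tax:
  451,300 zł × 10% = 45,130 zł

93,960 zł > 45,130 zł, so the alternative floor tax is the binding amount.

93,960 zł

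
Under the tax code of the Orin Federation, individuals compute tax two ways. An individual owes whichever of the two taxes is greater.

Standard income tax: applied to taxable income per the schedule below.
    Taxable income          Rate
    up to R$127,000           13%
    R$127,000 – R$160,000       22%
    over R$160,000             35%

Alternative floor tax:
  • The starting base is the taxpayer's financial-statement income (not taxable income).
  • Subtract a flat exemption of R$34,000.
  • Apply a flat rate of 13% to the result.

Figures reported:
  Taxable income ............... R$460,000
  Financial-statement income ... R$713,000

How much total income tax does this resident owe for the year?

Standard income tax:
  R$127,000 × 13% = R$16,510
  R$33,000 × 22% = R$7,260
  R$300,000 × 35% = R$105,000
  → R$128,770

Alternative floor tax:
  Base (financial-statement income): R$713,000
  Less exemption R$34,000 → base R$679,000
  R$679,000 × 13% = R$88,270

R$128,770 > R$88,270, so the standard income tax governs.

R$128,770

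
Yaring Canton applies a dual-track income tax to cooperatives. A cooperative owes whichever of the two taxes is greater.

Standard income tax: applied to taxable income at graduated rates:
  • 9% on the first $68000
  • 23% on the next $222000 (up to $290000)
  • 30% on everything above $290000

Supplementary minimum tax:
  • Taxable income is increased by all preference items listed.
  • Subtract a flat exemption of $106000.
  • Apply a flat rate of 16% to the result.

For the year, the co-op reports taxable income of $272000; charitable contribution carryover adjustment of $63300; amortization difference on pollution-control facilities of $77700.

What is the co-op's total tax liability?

$53040

Standard income tax:
  $68000 × 9% = $6120
  $204000 × 23% = $46920
  → $53040

Supplementary minimum tax:
  Adjusted income: $272000 + $63300 + $77700 = $413000
  Less exemption $106000 → base $307000
  $307000 × 16% = $49120

$53040 > $49120, so the standard income tax governs.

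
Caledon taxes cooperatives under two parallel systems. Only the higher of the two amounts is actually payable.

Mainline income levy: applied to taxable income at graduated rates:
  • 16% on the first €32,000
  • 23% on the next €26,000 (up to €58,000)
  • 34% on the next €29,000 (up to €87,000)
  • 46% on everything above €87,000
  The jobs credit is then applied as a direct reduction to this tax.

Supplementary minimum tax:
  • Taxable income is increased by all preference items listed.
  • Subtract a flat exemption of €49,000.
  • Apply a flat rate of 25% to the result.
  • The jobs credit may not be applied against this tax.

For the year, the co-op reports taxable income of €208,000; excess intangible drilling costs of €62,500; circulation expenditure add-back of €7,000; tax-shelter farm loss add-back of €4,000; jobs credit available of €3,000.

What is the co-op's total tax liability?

Supplementary minimum tax:
  Adjusted income: €208,000 + €62,500 + €7,000 + €4,000 = €281,500
  Less exemption €49,000 → base €232,500
  €232,500 × 25% = €58,125

Mainline income levy:
  €32,000 × 16% = €5,120
  €26,000 × 23% = €5,980
  €29,000 × 34% = €9,860
  €121,000 × 46% = €55,660
  → €76,620
  Less jobs credit €3,000 → €73,620

€73,620 > €58,125, so the mainline income levy governs.

€73,620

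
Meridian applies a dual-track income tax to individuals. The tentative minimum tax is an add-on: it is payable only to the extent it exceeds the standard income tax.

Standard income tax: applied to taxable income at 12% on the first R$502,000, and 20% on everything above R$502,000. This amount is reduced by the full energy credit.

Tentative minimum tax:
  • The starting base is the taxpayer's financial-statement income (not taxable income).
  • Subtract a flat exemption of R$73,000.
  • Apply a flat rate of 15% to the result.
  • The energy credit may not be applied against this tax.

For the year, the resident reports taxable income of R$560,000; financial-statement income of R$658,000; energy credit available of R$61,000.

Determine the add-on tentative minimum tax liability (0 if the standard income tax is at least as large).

R$76,910

Standard income tax:
  R$502,000 × 12% = R$60,240
  R$58,000 × 20% = R$11,600
  → R$71,840
  Less energy credit R$61,000 → R$10,840

Tentative minimum tax:
  Base (financial-statement income): R$658,000
  Less exemption R$73,000 → base R$585,000
  R$585,000 × 15% = R$87,750

Excess of tentative minimum tax over standard income tax: R$87,750 − R$10,840 = R$76,910.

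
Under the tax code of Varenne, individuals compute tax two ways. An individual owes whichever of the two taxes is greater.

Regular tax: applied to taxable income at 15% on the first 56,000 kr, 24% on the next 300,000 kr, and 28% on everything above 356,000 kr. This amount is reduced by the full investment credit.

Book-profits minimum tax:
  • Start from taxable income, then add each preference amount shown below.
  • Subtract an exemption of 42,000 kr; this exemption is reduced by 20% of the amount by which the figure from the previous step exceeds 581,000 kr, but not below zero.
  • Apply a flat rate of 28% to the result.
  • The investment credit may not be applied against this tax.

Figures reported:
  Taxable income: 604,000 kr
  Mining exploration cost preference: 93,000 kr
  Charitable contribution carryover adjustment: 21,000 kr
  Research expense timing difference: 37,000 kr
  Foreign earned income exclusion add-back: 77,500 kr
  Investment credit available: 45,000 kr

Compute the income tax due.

233,100 kr

Regular tax:
  56,000 kr × 15% = 8,400 kr
  300,000 kr × 24% = 72,000 kr
  248,000 kr × 28% = 69,440 kr
  → 149,840 kr
  Less investment credit 45,000 kr → 104,840 kr

Book-profits minimum tax:
  Adjusted income: 604,000 kr + 93,000 kr + 21,000 kr + 37,000 kr + 77,500 kr = 832,500 kr
  Exemption: 20% × (832,500 kr − 581,000 kr) = 50,300 kr ≥ 42,000 kr, so the exemption is fully phased out
  Base: 832,500 kr − 0 kr = 832,500 kr
  832,500 kr × 28% = 233,100 kr

233,100 kr > 104,840 kr, so the book-profits minimum tax is the binding amount.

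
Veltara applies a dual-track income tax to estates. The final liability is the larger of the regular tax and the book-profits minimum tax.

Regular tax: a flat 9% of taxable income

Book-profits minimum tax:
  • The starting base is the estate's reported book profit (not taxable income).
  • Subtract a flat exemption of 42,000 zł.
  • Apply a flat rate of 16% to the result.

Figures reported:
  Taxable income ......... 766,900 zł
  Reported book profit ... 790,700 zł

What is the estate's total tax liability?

119,792 zł

Regular tax:
  766,900 zł × 9% = 69,021 zł

Book-profits minimum tax:
  Base (reported book profit): 790,700 zł
  Less exemption 42,000 zł → base 748,700 zł
  748,700 zł × 16% = 119,792 zł

119,792 zł > 69,021 zł, so the book-profits minimum tax is the binding amount.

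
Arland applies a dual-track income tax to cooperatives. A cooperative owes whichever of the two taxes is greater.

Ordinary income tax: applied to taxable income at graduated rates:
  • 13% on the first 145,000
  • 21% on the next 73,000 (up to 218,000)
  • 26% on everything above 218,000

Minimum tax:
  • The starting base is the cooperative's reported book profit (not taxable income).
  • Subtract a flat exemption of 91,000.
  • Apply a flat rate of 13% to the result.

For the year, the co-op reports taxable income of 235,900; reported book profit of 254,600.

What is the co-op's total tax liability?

Minimum tax:
  Base (reported book profit): 254,600
  Less exemption 91,000 → base 163,600
  163,600 × 13% = 21,268

Ordinary income tax:
  145,000 × 13% = 18,850
  73,000 × 21% = 15,330
  17,900 × 26% = 4,654
  → 38,834

38,834 > 21,268, so the ordinary income tax governs.

38,834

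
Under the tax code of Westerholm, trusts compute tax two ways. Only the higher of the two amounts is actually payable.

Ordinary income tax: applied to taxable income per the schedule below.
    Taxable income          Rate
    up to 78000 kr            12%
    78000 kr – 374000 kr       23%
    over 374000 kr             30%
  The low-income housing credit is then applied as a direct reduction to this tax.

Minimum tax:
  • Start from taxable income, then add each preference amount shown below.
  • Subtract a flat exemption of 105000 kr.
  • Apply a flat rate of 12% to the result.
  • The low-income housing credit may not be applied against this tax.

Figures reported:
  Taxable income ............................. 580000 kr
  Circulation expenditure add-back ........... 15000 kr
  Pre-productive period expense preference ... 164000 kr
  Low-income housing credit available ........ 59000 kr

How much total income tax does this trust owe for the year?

Ordinary income tax:
  78000 kr × 12% = 9360 kr
  296000 kr × 23% = 68080 kr
  206000 kr × 30% = 61800 kr
  → 139240 kr
  Less low-income housing credit 59000 kr → 80240 kr

Minimum tax:
  Adjusted income: 580000 kr + 15000 kr + 164000 kr = 759000 kr
  Less exemption 105000 kr → base 654000 kr
  654000 kr × 12% = 78480 kr

80240 kr > 78480 kr, so the ordinary income tax governs.

80240 kr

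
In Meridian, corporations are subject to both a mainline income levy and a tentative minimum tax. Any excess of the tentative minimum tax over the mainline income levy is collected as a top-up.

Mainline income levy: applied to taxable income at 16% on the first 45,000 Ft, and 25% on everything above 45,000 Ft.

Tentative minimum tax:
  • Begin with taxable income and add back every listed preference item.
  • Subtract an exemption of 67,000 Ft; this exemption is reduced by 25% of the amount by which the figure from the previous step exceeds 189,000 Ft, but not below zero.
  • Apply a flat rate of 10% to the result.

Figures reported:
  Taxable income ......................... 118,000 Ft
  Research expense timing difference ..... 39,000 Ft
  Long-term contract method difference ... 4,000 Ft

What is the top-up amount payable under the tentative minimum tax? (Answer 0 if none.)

Mainline income levy:
  45,000 Ft × 16% = 7,200 Ft
  73,000 Ft × 25% = 18,250 Ft
  → 25,450 Ft

Tentative minimum tax:
  Adjusted income: 118,000 Ft + 39,000 Ft + 4,000 Ft = 161,000 Ft
  Exemption: 161,000 Ft ≤ 189,000 Ft, so full 67,000 Ft applies
  Base: 161,000 Ft − 67,000 Ft = 94,000 Ft
  94,000 Ft × 10% = 9,400 Ft

9,400 Ft ≤ 25,450 Ft, so no add-on is due.

0 Ft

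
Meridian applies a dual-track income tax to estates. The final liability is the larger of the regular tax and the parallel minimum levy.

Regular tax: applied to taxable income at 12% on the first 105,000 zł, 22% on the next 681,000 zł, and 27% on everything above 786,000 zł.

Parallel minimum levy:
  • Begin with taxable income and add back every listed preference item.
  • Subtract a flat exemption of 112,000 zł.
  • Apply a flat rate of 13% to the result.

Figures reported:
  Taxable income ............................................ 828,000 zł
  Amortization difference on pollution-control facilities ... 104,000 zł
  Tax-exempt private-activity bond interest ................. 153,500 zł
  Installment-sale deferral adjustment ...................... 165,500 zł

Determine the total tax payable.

173,760 zł

Parallel minimum levy:
  Adjusted income: 828,000 zł + 104,000 zł + 153,500 zł + 165,500 zł = 1,251,000 zł
  Less exemption 112,000 zł → base 1,139,000 zł
  1,139,000 zł × 13% = 148,070 zł

Regular tax:
  105,000 zł × 12% = 12,600 zł
  681,000 zł × 22% = 149,820 zł
  42,000 zł × 27% = 11,340 zł
  → 173,760 zł

173,760 zł > 148,070 zł, so the regular tax governs.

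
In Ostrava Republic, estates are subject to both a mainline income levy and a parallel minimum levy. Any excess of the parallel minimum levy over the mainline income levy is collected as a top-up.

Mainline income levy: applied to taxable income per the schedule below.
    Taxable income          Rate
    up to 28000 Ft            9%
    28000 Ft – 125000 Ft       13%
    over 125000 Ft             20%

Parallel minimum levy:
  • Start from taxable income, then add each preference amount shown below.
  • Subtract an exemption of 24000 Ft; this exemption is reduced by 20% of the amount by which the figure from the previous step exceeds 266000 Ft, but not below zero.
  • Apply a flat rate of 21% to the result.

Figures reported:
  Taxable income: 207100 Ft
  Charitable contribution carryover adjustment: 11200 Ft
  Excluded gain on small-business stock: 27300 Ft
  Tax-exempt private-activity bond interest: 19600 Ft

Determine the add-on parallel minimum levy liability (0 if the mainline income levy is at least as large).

19102 Ft

Parallel minimum levy:
  Adjusted income: 207100 Ft + 11200 Ft + 27300 Ft + 19600 Ft = 265200 Ft
  Exemption: 265200 Ft ≤ 266000 Ft, so full 24000 Ft applies
  Base: 265200 Ft − 24000 Ft = 241200 Ft
  241200 Ft × 21% = 50652 Ft

Mainline income levy:
  28000 Ft × 9% = 2520 Ft
  97000 Ft × 13% = 12610 Ft
  82100 Ft × 20% = 16420 Ft
  → 31550 Ft

Excess of parallel minimum levy over mainline income levy: 50652 Ft − 31550 Ft = 19102 Ft.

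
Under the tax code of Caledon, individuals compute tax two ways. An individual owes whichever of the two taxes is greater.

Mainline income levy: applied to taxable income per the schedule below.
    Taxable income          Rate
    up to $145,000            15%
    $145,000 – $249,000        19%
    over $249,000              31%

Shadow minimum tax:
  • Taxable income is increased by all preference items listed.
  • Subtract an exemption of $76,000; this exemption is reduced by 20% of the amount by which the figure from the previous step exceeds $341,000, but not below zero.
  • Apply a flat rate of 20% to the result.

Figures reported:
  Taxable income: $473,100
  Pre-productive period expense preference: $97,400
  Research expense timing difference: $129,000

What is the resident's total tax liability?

Shadow minimum tax:
  Adjusted income: $473,100 + $97,400 + $129,000 = $699,500
  Exemption: $76,000 − 20% × ($699,500 − $341,000) = $76,000 − $71,700 = $4,300
  Base: $699,500 − $4,300 = $695,200
  $695,200 × 20% = $139,040

Mainline income levy:
  $145,000 × 15% = $21,750
  $104,000 × 19% = $19,760
  $224,100 × 31% = $69,471
  → $110,981

$139,040 > $110,981, so the shadow minimum tax is the binding amount.

$139,040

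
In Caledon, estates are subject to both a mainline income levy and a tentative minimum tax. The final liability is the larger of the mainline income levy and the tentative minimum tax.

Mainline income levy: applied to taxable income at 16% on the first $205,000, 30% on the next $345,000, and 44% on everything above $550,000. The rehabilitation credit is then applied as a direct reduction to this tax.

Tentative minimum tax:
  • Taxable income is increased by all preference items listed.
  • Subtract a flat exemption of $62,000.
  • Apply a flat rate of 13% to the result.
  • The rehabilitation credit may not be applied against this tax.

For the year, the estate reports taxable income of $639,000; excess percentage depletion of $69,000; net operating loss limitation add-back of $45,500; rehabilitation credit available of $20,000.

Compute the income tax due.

Mainline income levy:
  $205,000 × 16% = $32,800
  $345,000 × 30% = $103,500
  $89,000 × 44% = $39,160
  → $175,460
  Less rehabilitation credit $20,000 → $155,460

Tentative minimum tax:
  Adjusted income: $639,000 + $69,000 + $45,500 = $753,500
  Less exemption $62,000 → base $691,500
  $691,500 × 13% = $89,895

$155,460 > $89,895, so the mainline income levy governs.

$155,460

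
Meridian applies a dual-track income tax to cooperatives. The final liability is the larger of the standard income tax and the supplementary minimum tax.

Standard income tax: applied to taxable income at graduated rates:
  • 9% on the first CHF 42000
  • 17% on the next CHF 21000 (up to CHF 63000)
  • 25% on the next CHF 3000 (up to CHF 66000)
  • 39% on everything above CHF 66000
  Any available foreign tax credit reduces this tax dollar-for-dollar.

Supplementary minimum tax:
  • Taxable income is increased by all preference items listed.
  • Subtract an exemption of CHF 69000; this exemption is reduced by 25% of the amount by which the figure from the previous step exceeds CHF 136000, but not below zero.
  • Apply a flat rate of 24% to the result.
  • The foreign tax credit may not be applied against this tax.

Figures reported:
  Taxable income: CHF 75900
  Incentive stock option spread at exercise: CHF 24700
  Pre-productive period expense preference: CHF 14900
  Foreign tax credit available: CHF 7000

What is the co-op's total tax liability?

Supplementary minimum tax:
  Adjusted income: CHF 75900 + CHF 24700 + CHF 14900 = CHF 115500
  Exemption: CHF 115500 ≤ CHF 136000, so full CHF 69000 applies
  Base: CHF 115500 − CHF 69000 = CHF 46500
  CHF 46500 × 24% = CHF 11160

Standard income tax:
  CHF 42000 × 9% = CHF 3780
  CHF 21000 × 17% = CHF 3570
  CHF 3000 × 25% = CHF 750
  CHF 9900 × 39% = CHF 3861
  → CHF 11961
  Less foreign tax credit CHF 7000 → CHF 4961

CHF 11160 > CHF 4961, so the supplementary minimum tax is the binding amount.

CHF 11160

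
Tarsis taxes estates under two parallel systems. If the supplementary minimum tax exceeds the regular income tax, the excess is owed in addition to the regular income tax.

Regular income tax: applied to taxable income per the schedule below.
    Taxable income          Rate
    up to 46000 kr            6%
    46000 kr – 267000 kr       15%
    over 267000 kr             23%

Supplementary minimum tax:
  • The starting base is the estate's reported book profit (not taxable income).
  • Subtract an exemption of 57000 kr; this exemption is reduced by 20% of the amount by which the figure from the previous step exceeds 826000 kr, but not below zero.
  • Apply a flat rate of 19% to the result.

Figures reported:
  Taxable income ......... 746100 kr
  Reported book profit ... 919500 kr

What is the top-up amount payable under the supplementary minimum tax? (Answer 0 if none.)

Supplementary minimum tax:
  Base (reported book profit): 919500 kr
  Exemption: 57000 kr − 20% × (919500 kr − 826000 kr) = 57000 kr − 18700 kr = 38300 kr
  Base: 919500 kr − 38300 kr = 881200 kr
  881200 kr × 19% = 167428 kr

Regular income tax:
  46000 kr × 6% = 2760 kr
  221000 kr × 15% = 33150 kr
  479100 kr × 23% = 110193 kr
  → 146103 kr

Excess of supplementary minimum tax over regular income tax: 167428 kr − 146103 kr = 21325 kr.

21325 kr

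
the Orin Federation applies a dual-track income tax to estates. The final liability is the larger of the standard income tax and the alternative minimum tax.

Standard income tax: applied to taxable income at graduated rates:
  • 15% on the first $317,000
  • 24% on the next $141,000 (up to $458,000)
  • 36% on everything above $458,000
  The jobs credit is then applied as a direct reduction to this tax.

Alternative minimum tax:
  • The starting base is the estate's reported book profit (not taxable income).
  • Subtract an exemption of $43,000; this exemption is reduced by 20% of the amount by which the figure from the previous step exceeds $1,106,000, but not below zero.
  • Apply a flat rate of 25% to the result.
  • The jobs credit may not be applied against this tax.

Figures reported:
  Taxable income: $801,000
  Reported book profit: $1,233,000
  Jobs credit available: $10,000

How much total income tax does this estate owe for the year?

Alternative minimum tax:
  Base (reported book profit): $1,233,000
  Exemption: $43,000 − 20% × ($1,233,000 − $1,106,000) = $43,000 − $25,400 = $17,600
  Base: $1,233,000 − $17,600 = $1,215,400
  $1,215,400 × 25% = $303,850

Standard income tax:
  $317,000 × 15% = $47,550
  $141,000 × 24% = $33,840
  $343,000 × 36% = $123,480
  → $204,870
  Less jobs credit $10,000 → $194,870

$303,850 > $194,870, so the alternative minimum tax is the binding amount.

$303,850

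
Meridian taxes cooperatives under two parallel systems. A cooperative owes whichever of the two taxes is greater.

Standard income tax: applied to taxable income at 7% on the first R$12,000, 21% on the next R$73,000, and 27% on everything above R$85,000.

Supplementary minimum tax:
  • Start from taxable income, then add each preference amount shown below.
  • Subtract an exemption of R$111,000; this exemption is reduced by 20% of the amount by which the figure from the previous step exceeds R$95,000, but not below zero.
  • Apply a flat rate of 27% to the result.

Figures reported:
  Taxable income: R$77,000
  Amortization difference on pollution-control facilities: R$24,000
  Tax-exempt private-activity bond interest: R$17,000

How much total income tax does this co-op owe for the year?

Supplementary minimum tax:
  Adjusted income: R$77,000 + R$24,000 + R$17,000 = R$118,000
  Exemption: R$111,000 − 20% × (R$118,000 − R$95,000) = R$111,000 − R$4,600 = R$106,400
  Base: R$118,000 − R$106,400 = R$11,600
  R$11,600 × 27% = R$3,132

Standard income tax:
  R$12,000 × 7% = R$840
  R$65,000 × 21% = R$13,650
  → R$14,490

R$14,490 > R$3,132, so the standard income tax governs.

R$14,490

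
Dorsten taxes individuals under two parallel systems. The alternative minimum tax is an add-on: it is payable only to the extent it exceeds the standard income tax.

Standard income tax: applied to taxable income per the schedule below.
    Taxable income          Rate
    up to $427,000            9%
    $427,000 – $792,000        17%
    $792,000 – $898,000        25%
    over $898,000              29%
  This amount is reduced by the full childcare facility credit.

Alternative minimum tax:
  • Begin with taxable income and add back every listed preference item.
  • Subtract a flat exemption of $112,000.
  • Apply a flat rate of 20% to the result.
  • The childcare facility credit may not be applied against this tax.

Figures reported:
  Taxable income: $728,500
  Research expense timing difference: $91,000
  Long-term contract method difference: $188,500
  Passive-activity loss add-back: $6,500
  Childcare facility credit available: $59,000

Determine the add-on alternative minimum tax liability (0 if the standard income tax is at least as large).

$149,815

Alternative minimum tax:
  Adjusted income: $728,500 + $91,000 + $188,500 + $6,500 = $1,014,500
  Less exemption $112,000 → base $902,500
  $902,500 × 20% = $180,500

Standard income tax:
  $427,000 × 9% = $38,430
  $301,500 × 17% = $51,255
  → $89,685
  Less childcare facility credit $59,000 → $30,685

Excess of alternative minimum tax over standard income tax: $180,500 − $30,685 = $149,815.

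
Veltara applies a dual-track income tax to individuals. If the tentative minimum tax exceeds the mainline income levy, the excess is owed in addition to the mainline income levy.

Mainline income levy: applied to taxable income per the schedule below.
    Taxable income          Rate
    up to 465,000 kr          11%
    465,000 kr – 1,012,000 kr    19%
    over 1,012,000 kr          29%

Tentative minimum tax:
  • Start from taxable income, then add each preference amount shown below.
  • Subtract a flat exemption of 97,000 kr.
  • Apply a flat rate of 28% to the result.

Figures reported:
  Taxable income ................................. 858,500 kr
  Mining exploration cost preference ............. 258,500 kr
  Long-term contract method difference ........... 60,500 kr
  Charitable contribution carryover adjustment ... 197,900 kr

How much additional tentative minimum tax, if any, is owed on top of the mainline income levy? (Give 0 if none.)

Tentative minimum tax:
  Adjusted income: 858,500 kr + 258,500 kr + 60,500 kr + 197,900 kr = 1,375,400 kr
  Less exemption 97,000 kr → base 1,278,400 kr
  1,278,400 kr × 28% = 357,952 kr

Mainline income levy:
  465,000 kr × 11% = 51,150 kr
  393,500 kr × 19% = 74,765 kr
  → 125,915 kr

Excess of tentative minimum tax over mainline income levy: 357,952 kr − 125,915 kr = 232,037 kr.

232,037 kr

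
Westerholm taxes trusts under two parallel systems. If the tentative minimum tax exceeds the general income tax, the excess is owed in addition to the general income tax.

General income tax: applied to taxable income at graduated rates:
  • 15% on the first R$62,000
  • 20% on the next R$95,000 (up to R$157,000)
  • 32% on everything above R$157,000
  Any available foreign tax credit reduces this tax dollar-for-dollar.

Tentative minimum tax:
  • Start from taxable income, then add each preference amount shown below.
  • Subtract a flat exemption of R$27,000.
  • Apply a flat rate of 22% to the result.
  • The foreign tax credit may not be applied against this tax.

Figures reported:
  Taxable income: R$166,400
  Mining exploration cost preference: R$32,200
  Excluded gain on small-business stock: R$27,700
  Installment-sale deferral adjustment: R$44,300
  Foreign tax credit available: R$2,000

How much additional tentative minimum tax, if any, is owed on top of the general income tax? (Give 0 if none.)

General income tax:
  R$62,000 × 15% = R$9,300
  R$95,000 × 20% = R$19,000
  R$9,400 × 32% = R$3,008
  → R$31,308
  Less foreign tax credit R$2,000 → R$29,308

Tentative minimum tax:
  Adjusted income: R$166,400 + R$32,200 + R$27,700 + R$44,300 = R$270,600
  Less exemption R$27,000 → base R$243,600
  R$243,600 × 22% = R$53,592

Excess of tentative minimum tax over general income tax: R$53,592 − R$29,308 = R$24,284.

R$24,284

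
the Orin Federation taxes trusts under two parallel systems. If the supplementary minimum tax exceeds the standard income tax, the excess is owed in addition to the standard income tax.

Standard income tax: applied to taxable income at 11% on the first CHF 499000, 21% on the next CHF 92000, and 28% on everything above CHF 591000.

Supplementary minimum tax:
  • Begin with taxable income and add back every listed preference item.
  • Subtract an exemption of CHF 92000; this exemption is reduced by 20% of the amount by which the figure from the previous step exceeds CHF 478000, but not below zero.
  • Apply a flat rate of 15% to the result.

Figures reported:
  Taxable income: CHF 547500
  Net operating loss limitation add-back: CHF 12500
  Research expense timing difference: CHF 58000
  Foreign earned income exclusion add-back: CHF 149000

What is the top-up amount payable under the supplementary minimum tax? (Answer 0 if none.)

CHF 44845

Standard income tax:
  CHF 499000 × 11% = CHF 54890
  CHF 48500 × 21% = CHF 10185
  → CHF 65075

Supplementary minimum tax:
  Adjusted income: CHF 547500 + CHF 12500 + CHF 58000 + CHF 149000 = CHF 767000
  Exemption: CHF 92000 − 20% × (CHF 767000 − CHF 478000) = CHF 92000 − CHF 57800 = CHF 34200
  Base: CHF 767000 − CHF 34200 = CHF 732800
  CHF 732800 × 15% = CHF 109920

Excess of supplementary minimum tax over standard income tax: CHF 109920 − CHF 65075 = CHF 44845.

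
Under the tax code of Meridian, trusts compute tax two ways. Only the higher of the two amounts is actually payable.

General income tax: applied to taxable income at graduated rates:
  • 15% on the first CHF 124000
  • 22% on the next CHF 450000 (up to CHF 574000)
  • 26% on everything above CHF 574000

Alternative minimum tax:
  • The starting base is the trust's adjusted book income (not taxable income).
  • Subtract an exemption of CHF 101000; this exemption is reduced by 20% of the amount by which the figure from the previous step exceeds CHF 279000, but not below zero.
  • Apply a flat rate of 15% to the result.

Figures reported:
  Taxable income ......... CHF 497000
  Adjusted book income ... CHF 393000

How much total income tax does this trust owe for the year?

General income tax:
  CHF 124000 × 15% = CHF 18600
  CHF 373000 × 22% = CHF 82060
  → CHF 100660

Alternative minimum tax:
  Base (adjusted book income): CHF 393000
  Exemption: CHF 101000 − 20% × (CHF 393000 − CHF 279000) = CHF 101000 − CHF 22800 = CHF 78200
  Base: CHF 393000 − CHF 78200 = CHF 314800
  CHF 314800 × 15% = CHF 47220

CHF 100660 > CHF 47220, so the general income tax governs.

CHF 100660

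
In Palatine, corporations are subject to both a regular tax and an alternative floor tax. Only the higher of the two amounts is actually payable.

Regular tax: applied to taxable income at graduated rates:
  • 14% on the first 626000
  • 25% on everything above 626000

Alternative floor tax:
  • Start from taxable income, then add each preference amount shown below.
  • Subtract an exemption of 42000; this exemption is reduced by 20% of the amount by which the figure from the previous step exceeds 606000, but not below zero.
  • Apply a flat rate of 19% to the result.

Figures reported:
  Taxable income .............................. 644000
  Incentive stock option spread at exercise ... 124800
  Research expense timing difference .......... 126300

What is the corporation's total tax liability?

Regular tax:
  626000 × 14% = 87640
  18000 × 25% = 4500
  → 92140

Alternative floor tax:
  Adjusted income: 644000 + 124800 + 126300 = 895100
  Exemption: 20% × (895100 − 606000) = 57820 ≥ 42000, so the exemption is fully phased out
  Base: 895100 − 0 = 895100
  895100 × 19% = 170069

170069 > 92140, so the alternative floor tax is the binding amount.

170069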